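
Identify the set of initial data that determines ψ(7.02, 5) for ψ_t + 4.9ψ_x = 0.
A single point: x = -17.48. The characteristic through (7.02, 5) is x - 4.9t = const, so x = 7.02 - 4.9·5 = -17.48.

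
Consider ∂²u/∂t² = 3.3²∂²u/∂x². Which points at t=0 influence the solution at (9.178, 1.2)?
Domain of dependence: [5.218, 13.138]. Signals travel at speed 3.3, so data within |x - 9.178| ≤ 3.3·1.2 = 3.96 can reach the point.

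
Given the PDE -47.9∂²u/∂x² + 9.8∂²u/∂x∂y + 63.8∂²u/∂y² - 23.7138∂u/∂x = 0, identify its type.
The second-order coefficients are A = -47.9, B = 9.8, C = 63.8. Since B² - 4AC = 12320.12 > 0, this is a hyperbolic PDE.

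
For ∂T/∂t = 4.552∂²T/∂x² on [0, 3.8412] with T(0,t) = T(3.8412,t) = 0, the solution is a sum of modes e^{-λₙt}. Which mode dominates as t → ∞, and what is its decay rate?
Eigenvalues: λₙ = 4.552n²π²/3.8412².
First three modes:
  n=1: λ₁ = 4.552π²/3.8412² ≈ 3.045
  n=2: λ₂ = 18.208π²/3.8412² ≈ 12.179 (4× faster decay)
  n=3: λ₃ = 40.968π²/3.8412² ≈ 27.404 (9× faster decay)
As t → ∞, higher modes decay exponentially faster. The n=1 mode dominates: T ~ c₁ sin(πx/3.8412) e^{-λ₁t}.
Decay rate: λ₁ = 4.552π²/3.8412² ≈ 3.045.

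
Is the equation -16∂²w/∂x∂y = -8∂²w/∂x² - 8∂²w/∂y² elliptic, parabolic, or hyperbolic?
Rewriting in standard form: 8∂²w/∂x² - 16∂²w/∂x∂y + 8∂²w/∂y² = 0. Computing B² - 4AC with A = 8, B = -16, C = 8: discriminant = 0 (zero). Answer: parabolic.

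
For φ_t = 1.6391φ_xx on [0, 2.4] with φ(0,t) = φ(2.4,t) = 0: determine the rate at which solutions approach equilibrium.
Eigenvalues: λₙ = 1.6391n²π²/2.4².
First three modes:
  n=1: λ₁ = 1.6391π²/2.4² ≈ 2.809
  n=2: λ₂ = 6.5564π²/2.4² ≈ 11.234 (4× faster decay)
  n=3: λ₃ = 14.7519π²/2.4² ≈ 25.277 (9× faster decay)
As t → ∞, higher modes decay exponentially faster. The n=1 mode dominates: φ ~ c₁ sin(πx/2.4) e^{-λ₁t}.
Decay rate: λ₁ = 1.6391π²/2.4² ≈ 2.809.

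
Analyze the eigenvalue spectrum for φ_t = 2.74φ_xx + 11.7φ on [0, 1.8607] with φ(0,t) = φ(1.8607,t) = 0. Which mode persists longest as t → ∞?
Eigenvalues: λₙ = 2.74n²π²/1.8607² - 11.7.
First three modes:
  n=1: λ₁ = 2.74π²/1.8607² - 11.7 ≈ -3.889
  n=2: λ₂ = 10.96π²/1.8607² - 11.7 ≈ 19.543
  n=3: λ₃ = 24.66π²/1.8607² - 11.7 ≈ 58.598
Since 2.74π²/1.8607² ≈ 7.811 < 11.7, λ₁ < 0.
The n=1 mode grows fastest (−λₙ is largest for n=1) → dominates.
Asymptotic: φ ~ c₁ sin(πx/1.8607) e^{3.889t} (exponential growth at rate −λ₁ ≈ 3.889).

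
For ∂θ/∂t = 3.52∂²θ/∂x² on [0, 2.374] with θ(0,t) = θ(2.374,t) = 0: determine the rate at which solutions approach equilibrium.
Eigenvalues: λₙ = 3.52n²π²/2.374².
First three modes:
  n=1: λ₁ = 3.52π²/2.374² ≈ 6.164
  n=2: λ₂ = 14.08π²/2.374² ≈ 24.657 (4× faster decay)
  n=3: λ₃ = 31.68π²/2.374² ≈ 55.478 (9× faster decay)
As t → ∞, higher modes decay exponentially faster. The n=1 mode dominates: θ ~ c₁ sin(πx/2.374) e^{-λ₁t}.
Decay rate: λ₁ = 3.52π²/2.374² ≈ 6.164.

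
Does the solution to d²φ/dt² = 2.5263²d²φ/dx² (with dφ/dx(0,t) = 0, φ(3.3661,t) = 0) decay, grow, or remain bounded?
φ oscillates (no decay). Energy is conserved; the solution oscillates indefinitely as standing waves.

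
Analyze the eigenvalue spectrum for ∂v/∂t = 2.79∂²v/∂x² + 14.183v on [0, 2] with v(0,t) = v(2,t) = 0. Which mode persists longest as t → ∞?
Eigenvalues: λₙ = 2.79n²π²/2² - 14.183.
First three modes:
  n=1: λ₁ = 2.79π²/2² - 14.183 ≈ -7.299
  n=2: λ₂ = 11.16π²/2² - 14.183 ≈ 13.353
  n=3: λ₃ = 25.11π²/2² - 14.183 ≈ 47.773
Since 2.79π²/2² ≈ 6.884 < 14.183, λ₁ < 0.
The n=1 mode grows fastest (−λₙ is largest for n=1) → dominates.
Asymptotic: v ~ c₁ sin(πx/2) e^{7.299t} (exponential growth at rate −λ₁ ≈ 7.299).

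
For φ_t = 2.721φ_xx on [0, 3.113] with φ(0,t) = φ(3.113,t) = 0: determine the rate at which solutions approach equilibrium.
Eigenvalues: λₙ = 2.721n²π²/3.113².
First three modes:
  n=1: λ₁ = 2.721π²/3.113² ≈ 2.771
  n=2: λ₂ = 10.884π²/3.113² ≈ 11.085 (4× faster decay)
  n=3: λ₃ = 24.489π²/3.113² ≈ 24.941 (9× faster decay)
As t → ∞, higher modes decay exponentially faster. The n=1 mode dominates: φ ~ c₁ sin(πx/3.113) e^{-λ₁t}.
Decay rate: λ₁ = 2.721π²/3.113² ≈ 2.771.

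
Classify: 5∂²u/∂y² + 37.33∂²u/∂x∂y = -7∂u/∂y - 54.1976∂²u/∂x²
Rewriting in standard form: 54.1976∂²u/∂x² + 37.33∂²u/∂x∂y + 5∂²u/∂y² + 7∂u/∂y = 0. Hyperbolic (discriminant = 309.5769).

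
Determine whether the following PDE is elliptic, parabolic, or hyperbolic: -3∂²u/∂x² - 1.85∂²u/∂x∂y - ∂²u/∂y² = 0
Coefficients: A = -3, B = -1.85, C = -1. B² - 4AC = -8.5775, which is negative, so the equation is elliptic.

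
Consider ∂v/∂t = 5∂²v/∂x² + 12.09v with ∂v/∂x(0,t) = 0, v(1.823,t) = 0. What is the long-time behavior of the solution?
As t → ∞, v grows unboundedly. Reaction dominates diffusion (r=12.09 > κπ²/(4L²)≈3.71); solution grows exponentially.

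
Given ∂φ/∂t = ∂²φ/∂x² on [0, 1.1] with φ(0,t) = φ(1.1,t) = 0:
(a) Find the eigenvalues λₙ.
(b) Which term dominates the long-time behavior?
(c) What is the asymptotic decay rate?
Eigenvalues: λₙ = n²π²/1.1².
First three modes:
  n=1: λ₁ = π²/1.1² ≈ 8.157
  n=2: λ₂ = 4π²/1.1² ≈ 32.627 (4× faster decay)
  n=3: λ₃ = 9π²/1.1² ≈ 73.41 (9× faster decay)
As t → ∞, higher modes decay exponentially faster. The n=1 mode dominates: φ ~ c₁ sin(πx/1.1) e^{-λ₁t}.
Decay rate: λ₁ = π²/1.1² ≈ 8.157.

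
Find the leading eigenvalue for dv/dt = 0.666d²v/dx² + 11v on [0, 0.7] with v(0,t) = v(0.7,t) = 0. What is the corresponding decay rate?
Eigenvalues: λₙ = 0.666n²π²/0.7² - 11.
First three modes:
  n=1: λ₁ = 0.666π²/0.7² - 11 ≈ 2.415
  n=2: λ₂ = 2.664π²/0.7² - 11 ≈ 42.658
  n=3: λ₃ = 5.994π²/0.7² - 11 ≈ 109.731
Since 0.666π²/0.7² ≈ 13.415 > 11, all λₙ > 0.
The n=1 mode decays slowest → dominates as t → ∞.
Asymptotic: v ~ c₁ sin(πx/0.7) e^{-λ₁t} with decay rate λ₁ ≈ 2.415.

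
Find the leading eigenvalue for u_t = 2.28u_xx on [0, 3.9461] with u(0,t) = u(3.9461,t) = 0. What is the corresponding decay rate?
Eigenvalues: λₙ = 2.28n²π²/3.9461².
First three modes:
  n=1: λ₁ = 2.28π²/3.9461² ≈ 1.445
  n=2: λ₂ = 9.12π²/3.9461² ≈ 5.78 (4× faster decay)
  n=3: λ₃ = 20.52π²/3.9461² ≈ 13.006 (9× faster decay)
As t → ∞, higher modes decay exponentially faster. The n=1 mode dominates: u ~ c₁ sin(πx/3.9461) e^{-λ₁t}.
Decay rate: λ₁ = 2.28π²/3.9461² ≈ 1.445.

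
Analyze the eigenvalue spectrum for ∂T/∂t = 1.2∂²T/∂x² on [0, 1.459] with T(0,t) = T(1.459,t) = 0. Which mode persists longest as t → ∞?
Eigenvalues: λₙ = 1.2n²π²/1.459².
First three modes:
  n=1: λ₁ = 1.2π²/1.459² ≈ 5.564
  n=2: λ₂ = 4.8π²/1.459² ≈ 22.255 (4× faster decay)
  n=3: λ₃ = 10.8π²/1.459² ≈ 50.074 (9× faster decay)
As t → ∞, higher modes decay exponentially faster. The n=1 mode dominates: T ~ c₁ sin(πx/1.459) e^{-λ₁t}.
Decay rate: λ₁ = 1.2π²/1.459² ≈ 5.564.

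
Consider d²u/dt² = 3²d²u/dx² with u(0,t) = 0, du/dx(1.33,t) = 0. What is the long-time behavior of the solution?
As t → ∞, u oscillates (no decay). Energy is conserved; the solution oscillates indefinitely as standing waves.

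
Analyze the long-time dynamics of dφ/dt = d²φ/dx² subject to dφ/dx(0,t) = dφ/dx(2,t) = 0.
Long-time behavior: φ → constant (steady state). Heat is conserved (no flux at boundaries); solution approaches the spatial average.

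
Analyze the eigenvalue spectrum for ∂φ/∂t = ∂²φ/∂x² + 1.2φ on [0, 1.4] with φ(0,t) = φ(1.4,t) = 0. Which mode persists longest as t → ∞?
Eigenvalues: λₙ = n²π²/1.4² - 1.2.
First three modes:
  n=1: λ₁ = π²/1.4² - 1.2 ≈ 3.836
  n=2: λ₂ = 4π²/1.4² - 1.2 ≈ 18.942
  n=3: λ₃ = 9π²/1.4² - 1.2 ≈ 44.12
Since π²/1.4² ≈ 5.036 > 1.2, all λₙ > 0.
The n=1 mode decays slowest → dominates as t → ∞.
Asymptotic: φ ~ c₁ sin(πx/1.4) e^{-λ₁t} with decay rate λ₁ ≈ 3.836.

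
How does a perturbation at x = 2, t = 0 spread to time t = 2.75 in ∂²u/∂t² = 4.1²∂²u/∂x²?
Domain of influence: [-9.275, 13.275]. Data at x = 2 spreads outward at speed 4.1.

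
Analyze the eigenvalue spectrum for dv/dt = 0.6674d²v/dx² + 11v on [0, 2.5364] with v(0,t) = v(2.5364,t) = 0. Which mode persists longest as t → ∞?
Eigenvalues: λₙ = 0.6674n²π²/2.5364² - 11.
First three modes:
  n=1: λ₁ = 0.6674π²/2.5364² - 11 ≈ -9.976
  n=2: λ₂ = 2.6696π²/2.5364² - 11 ≈ -6.904
  n=3: λ₃ = 6.0066π²/2.5364² - 11 ≈ -1.785
Since 0.6674π²/2.5364² ≈ 1.024 < 11, λ₁ < 0.
The n=1 mode grows fastest (−λₙ is largest for n=1) → dominates.
Asymptotic: v ~ c₁ sin(πx/2.5364) e^{9.976t} (exponential growth at rate −λ₁ ≈ 9.976).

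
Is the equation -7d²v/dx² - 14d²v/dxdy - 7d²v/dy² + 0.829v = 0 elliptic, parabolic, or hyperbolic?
Computing B² - 4AC with A = -7, B = -14, C = -7: discriminant = 0 (zero). Answer: parabolic.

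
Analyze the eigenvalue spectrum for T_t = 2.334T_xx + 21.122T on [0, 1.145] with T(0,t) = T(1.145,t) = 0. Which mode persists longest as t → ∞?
Eigenvalues: λₙ = 2.334n²π²/1.145² - 21.122.
First three modes:
  n=1: λ₁ = 2.334π²/1.145² - 21.122 ≈ -3.551
  n=2: λ₂ = 9.336π²/1.145² - 21.122 ≈ 49.161
  n=3: λ₃ = 21.006π²/1.145² - 21.122 ≈ 137.015
Since 2.334π²/1.145² ≈ 17.571 < 21.122, λ₁ < 0.
The n=1 mode grows fastest (−λₙ is largest for n=1) → dominates.
Asymptotic: T ~ c₁ sin(πx/1.145) e^{3.551t} (exponential growth at rate −λ₁ ≈ 3.551).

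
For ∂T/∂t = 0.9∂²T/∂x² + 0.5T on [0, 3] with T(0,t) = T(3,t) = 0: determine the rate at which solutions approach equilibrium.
Eigenvalues: λₙ = 0.9n²π²/3² - 0.5.
First three modes:
  n=1: λ₁ = 0.9π²/3² - 0.5 ≈ 0.487
  n=2: λ₂ = 3.6π²/3² - 0.5 ≈ 3.448
  n=3: λ₃ = 8.1π²/3² - 0.5 ≈ 8.383
Since 0.9π²/3² ≈ 0.987 > 0.5, all λₙ > 0.
The n=1 mode decays slowest → dominates as t → ∞.
Asymptotic: T ~ c₁ sin(πx/3) e^{-λ₁t} with decay rate λ₁ ≈ 0.487.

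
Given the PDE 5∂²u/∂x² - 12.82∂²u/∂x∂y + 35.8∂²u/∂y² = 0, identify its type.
The second-order coefficients are A = 5, B = -12.82, C = 35.8. Since B² - 4AC = -551.6476 < 0, this is an elliptic PDE.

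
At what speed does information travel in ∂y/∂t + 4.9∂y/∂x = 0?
Speed = 4.9. Information travels along x - 4.9t = const (rightward).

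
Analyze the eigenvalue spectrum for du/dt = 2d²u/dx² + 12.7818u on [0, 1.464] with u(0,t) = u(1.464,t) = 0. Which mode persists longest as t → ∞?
Eigenvalues: λₙ = 2n²π²/1.464² - 12.7818.
First three modes:
  n=1: λ₁ = 2π²/1.464² - 12.7818 ≈ -3.572
  n=2: λ₂ = 8π²/1.464² - 12.7818 ≈ 24.057
  n=3: λ₃ = 18π²/1.464² - 12.7818 ≈ 70.106
Since 2π²/1.464² ≈ 9.21 < 12.7818, λ₁ < 0.
The n=1 mode grows fastest (−λₙ is largest for n=1) → dominates.
Asymptotic: u ~ c₁ sin(πx/1.464) e^{3.572t} (exponential growth at rate −λ₁ ≈ 3.572).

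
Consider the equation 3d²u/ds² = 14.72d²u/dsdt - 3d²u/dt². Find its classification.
Rewriting in standard form: 3d²u/ds² - 14.72d²u/dsdt + 3d²u/dt² = 0. Hyperbolic. (A = 3, B = -14.72, C = 3 gives B² - 4AC = 180.6784.)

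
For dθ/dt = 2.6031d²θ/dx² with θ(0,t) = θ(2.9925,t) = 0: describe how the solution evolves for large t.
θ → 0. Heat diffuses out through both boundaries.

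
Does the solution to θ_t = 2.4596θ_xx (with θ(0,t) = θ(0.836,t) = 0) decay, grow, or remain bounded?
θ → 0. Heat diffuses out through both boundaries.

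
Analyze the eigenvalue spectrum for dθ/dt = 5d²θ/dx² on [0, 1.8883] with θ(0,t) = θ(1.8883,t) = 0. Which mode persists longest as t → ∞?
Eigenvalues: λₙ = 5n²π²/1.8883².
First three modes:
  n=1: λ₁ = 5π²/1.8883² ≈ 13.84
  n=2: λ₂ = 20π²/1.8883² ≈ 55.359 (4× faster decay)
  n=3: λ₃ = 45π²/1.8883² ≈ 124.558 (9× faster decay)
As t → ∞, higher modes decay exponentially faster. The n=1 mode dominates: θ ~ c₁ sin(πx/1.8883) e^{-λ₁t}.
Decay rate: λ₁ = 5π²/1.8883² ≈ 13.84.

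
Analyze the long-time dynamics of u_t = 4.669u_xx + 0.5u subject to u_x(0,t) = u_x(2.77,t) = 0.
Long-time behavior: u grows unboundedly. With Neumann BCs the constant mode has diffusion eigenvalue 0, so any r > 0 makes it grow like e^(0.5t); solution grows exponentially.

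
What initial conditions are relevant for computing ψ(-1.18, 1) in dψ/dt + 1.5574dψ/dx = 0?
A single point: x = -2.7374. The characteristic through (-1.18, 1) is x - 1.5574t = const, so x = -1.18 - 1.5574·1 = -2.7374.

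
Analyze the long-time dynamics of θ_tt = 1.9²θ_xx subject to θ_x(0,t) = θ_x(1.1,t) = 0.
Long-time behavior: θ oscillates about a mean that drifts linearly in t (generically unbounded; no decay). There is no damping, so the nonconstant modes persist as standing waves (energy conserved, no decay). But with Neumann conditions at both ends the constant mode has eigenvalue 0: the spatial mean M(t) of θ satisfies M'' = 0, so M(t) = M(0) + M'(0)·t. Unless the initial velocity has zero mean (∫θ_t(x,0)dx = 0), the solution grows linearly in t (unbounded, though not exponentially); if it does have zero mean, the solution stays bounded and simply oscillates.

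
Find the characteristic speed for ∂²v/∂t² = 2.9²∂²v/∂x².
Speed = 2.9. Information travels along characteristics x = x₀ ± 2.9t.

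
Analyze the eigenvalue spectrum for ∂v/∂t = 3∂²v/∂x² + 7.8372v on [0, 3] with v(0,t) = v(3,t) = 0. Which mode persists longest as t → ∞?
Eigenvalues: λₙ = 3n²π²/3² - 7.8372.
First three modes:
  n=1: λ₁ = 3π²/3² - 7.8372 ≈ -4.547
  n=2: λ₂ = 12π²/3² - 7.8372 ≈ 5.322
  n=3: λ₃ = 27π²/3² - 7.8372 ≈ 21.772
Since 3π²/3² ≈ 3.29 < 7.8372, λ₁ < 0.
The n=1 mode grows fastest (−λₙ is largest for n=1) → dominates.
Asymptotic: v ~ c₁ sin(πx/3) e^{4.547t} (exponential growth at rate −λ₁ ≈ 4.547).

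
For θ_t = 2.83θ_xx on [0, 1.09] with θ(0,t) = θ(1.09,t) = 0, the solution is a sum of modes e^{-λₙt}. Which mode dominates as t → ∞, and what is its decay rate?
Eigenvalues: λₙ = 2.83n²π²/1.09².
First three modes:
  n=1: λ₁ = 2.83π²/1.09² ≈ 23.509
  n=2: λ₂ = 11.32π²/1.09² ≈ 94.036 (4× faster decay)
  n=3: λ₃ = 25.47π²/1.09² ≈ 211.581 (9× faster decay)
As t → ∞, higher modes decay exponentially faster. The n=1 mode dominates: θ ~ c₁ sin(πx/1.09) e^{-λ₁t}.
Decay rate: λ₁ = 2.83π²/1.09² ≈ 23.509.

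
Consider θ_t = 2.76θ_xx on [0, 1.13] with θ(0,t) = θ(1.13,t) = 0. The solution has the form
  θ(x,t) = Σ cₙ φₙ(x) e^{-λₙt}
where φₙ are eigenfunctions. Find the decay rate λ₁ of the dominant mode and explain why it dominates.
Eigenvalues: λₙ = 2.76n²π²/1.13².
First three modes:
  n=1: λ₁ = 2.76π²/1.13² ≈ 21.333
  n=2: λ₂ = 11.04π²/1.13² ≈ 85.332 (4× faster decay)
  n=3: λ₃ = 24.84π²/1.13² ≈ 191.997 (9× faster decay)
As t → ∞, higher modes decay exponentially faster. The n=1 mode dominates: θ ~ c₁ sin(πx/1.13) e^{-λ₁t}.
Decay rate: λ₁ = 2.76π²/1.13² ≈ 21.333.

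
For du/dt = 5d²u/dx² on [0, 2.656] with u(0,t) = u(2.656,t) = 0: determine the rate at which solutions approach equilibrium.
Eigenvalues: λₙ = 5n²π²/2.656².
First three modes:
  n=1: λ₁ = 5π²/2.656² ≈ 6.995
  n=2: λ₂ = 20π²/2.656² ≈ 27.982 (4× faster decay)
  n=3: λ₃ = 45π²/2.656² ≈ 62.959 (9× faster decay)
As t → ∞, higher modes decay exponentially faster. The n=1 mode dominates: u ~ c₁ sin(πx/2.656) e^{-λ₁t}.
Decay rate: λ₁ = 5π²/2.656² ≈ 6.995.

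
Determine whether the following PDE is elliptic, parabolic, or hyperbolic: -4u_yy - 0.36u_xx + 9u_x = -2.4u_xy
Rewriting in standard form: -0.36u_xx + 2.4u_xy - 4u_yy + 9u_x = 0. Coefficients: A = -0.36, B = 2.4, C = -4. B² - 4AC = 0, which is zero, so the equation is parabolic.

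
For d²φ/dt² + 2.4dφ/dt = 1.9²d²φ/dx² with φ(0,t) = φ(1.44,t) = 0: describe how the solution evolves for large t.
φ → 0. Damping (γ=2.4) dissipates energy; oscillations decay exponentially.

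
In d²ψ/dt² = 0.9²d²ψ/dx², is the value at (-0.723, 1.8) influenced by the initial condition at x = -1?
Yes. The domain of dependence is [-2.343, 0.897], and -1 ∈ [-2.343, 0.897].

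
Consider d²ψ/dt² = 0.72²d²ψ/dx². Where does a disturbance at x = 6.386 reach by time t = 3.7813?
Domain of influence: [3.663464, 9.108536]. Data at x = 6.386 spreads outward at speed 0.72.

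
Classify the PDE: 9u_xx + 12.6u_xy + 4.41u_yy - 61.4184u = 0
A = 9, B = 12.6, C = 4.41. Discriminant B² - 4AC = 0. Since 0 = 0, parabolic.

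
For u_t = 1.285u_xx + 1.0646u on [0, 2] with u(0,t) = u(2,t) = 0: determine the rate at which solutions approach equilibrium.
Eigenvalues: λₙ = 1.285n²π²/2² - 1.0646.
First three modes:
  n=1: λ₁ = 1.285π²/2² - 1.0646 ≈ 2.106
  n=2: λ₂ = 5.14π²/2² - 1.0646 ≈ 11.618
  n=3: λ₃ = 11.565π²/2² - 1.0646 ≈ 27.471
Since 1.285π²/2² ≈ 3.171 > 1.0646, all λₙ > 0.
The n=1 mode decays slowest → dominates as t → ∞.
Asymptotic: u ~ c₁ sin(πx/2) e^{-λ₁t} with decay rate λ₁ ≈ 2.106.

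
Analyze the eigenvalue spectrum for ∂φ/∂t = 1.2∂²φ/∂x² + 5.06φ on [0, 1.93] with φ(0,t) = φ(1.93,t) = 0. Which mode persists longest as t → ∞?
Eigenvalues: λₙ = 1.2n²π²/1.93² - 5.06.
First three modes:
  n=1: λ₁ = 1.2π²/1.93² - 5.06 ≈ -1.88
  n=2: λ₂ = 4.8π²/1.93² - 5.06 ≈ 7.658
  n=3: λ₃ = 10.8π²/1.93² - 5.06 ≈ 23.556
Since 1.2π²/1.93² ≈ 3.18 < 5.06, λ₁ < 0.
The n=1 mode grows fastest (−λₙ is largest for n=1) → dominates.
Asymptotic: φ ~ c₁ sin(πx/1.93) e^{1.88t} (exponential growth at rate −λ₁ ≈ 1.88).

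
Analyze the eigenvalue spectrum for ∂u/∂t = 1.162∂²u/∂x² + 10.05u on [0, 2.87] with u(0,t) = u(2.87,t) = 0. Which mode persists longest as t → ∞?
Eigenvalues: λₙ = 1.162n²π²/2.87² - 10.05.
First three modes:
  n=1: λ₁ = 1.162π²/2.87² - 10.05 ≈ -8.658
  n=2: λ₂ = 4.648π²/2.87² - 10.05 ≈ -4.481
  n=3: λ₃ = 10.458π²/2.87² - 10.05 ≈ 2.481
Since 1.162π²/2.87² ≈ 1.392 < 10.05, λ₁ < 0.
The n=1 mode grows fastest (−λₙ is largest for n=1) → dominates.
Asymptotic: u ~ c₁ sin(πx/2.87) e^{8.658t} (exponential growth at rate −λ₁ ≈ 8.658).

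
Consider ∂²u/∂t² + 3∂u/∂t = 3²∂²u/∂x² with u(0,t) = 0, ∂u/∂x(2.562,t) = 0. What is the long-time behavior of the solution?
As t → ∞, u → 0. Damping (γ=3) dissipates energy; oscillations decay exponentially.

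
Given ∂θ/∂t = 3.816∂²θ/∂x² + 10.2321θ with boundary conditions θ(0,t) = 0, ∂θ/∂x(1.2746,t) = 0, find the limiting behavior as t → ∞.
θ grows unboundedly. Reaction dominates diffusion (r=10.2321 > κπ²/(4L²)≈5.8); solution grows exponentially.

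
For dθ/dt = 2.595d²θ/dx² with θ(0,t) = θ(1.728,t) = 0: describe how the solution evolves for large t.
θ → 0. Heat diffuses out through both boundaries.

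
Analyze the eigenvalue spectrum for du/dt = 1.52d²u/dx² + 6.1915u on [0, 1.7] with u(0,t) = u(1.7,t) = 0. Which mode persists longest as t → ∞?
Eigenvalues: λₙ = 1.52n²π²/1.7² - 6.1915.
First three modes:
  n=1: λ₁ = 1.52π²/1.7² - 6.1915 ≈ -1.001
  n=2: λ₂ = 6.08π²/1.7² - 6.1915 ≈ 14.572
  n=3: λ₃ = 13.68π²/1.7² - 6.1915 ≈ 40.527
Since 1.52π²/1.7² ≈ 5.191 < 6.1915, λ₁ < 0.
The n=1 mode grows fastest (−λₙ is largest for n=1) → dominates.
Asymptotic: u ~ c₁ sin(πx/1.7) e^{1.001t} (exponential growth at rate −λ₁ ≈ 1.001).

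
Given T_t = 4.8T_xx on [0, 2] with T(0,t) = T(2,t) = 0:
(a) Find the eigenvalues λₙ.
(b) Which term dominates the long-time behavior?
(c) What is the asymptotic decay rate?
Eigenvalues: λₙ = 4.8n²π²/2².
First three modes:
  n=1: λ₁ = 4.8π²/2² ≈ 11.844
  n=2: λ₂ = 19.2π²/2² ≈ 47.374 (4× faster decay)
  n=3: λ₃ = 43.2π²/2² ≈ 106.592 (9× faster decay)
As t → ∞, higher modes decay exponentially faster. The n=1 mode dominates: T ~ c₁ sin(πx/2) e^{-λ₁t}.
Decay rate: λ₁ = 4.8π²/2² ≈ 11.844.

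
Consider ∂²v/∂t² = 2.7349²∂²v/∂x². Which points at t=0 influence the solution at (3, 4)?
Domain of dependence: [-7.9396, 13.9396]. Signals travel at speed 2.7349, so data within |x - 3| ≤ 2.7349·4 = 10.9396 can reach the point.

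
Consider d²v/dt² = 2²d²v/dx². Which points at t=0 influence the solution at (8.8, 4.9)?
Domain of dependence: [-1, 18.6]. Signals travel at speed 2, so data within |x - 8.8| ≤ 2·4.9 = 9.8 can reach the point.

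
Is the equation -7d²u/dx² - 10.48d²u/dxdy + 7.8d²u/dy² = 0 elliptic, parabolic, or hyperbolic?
Computing B² - 4AC with A = -7, B = -10.48, C = 7.8: discriminant = 328.2304 (positive). Answer: hyperbolic.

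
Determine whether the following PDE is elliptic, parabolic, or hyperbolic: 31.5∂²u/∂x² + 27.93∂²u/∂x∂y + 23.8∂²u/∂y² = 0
Coefficients: A = 31.5, B = 27.93, C = 23.8. B² - 4AC = -2218.7151, which is negative, so the equation is elliptic.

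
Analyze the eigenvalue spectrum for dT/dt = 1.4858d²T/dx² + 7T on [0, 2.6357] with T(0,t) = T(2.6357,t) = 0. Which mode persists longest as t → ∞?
Eigenvalues: λₙ = 1.4858n²π²/2.6357² - 7.
First three modes:
  n=1: λ₁ = 1.4858π²/2.6357² - 7 ≈ -4.889
  n=2: λ₂ = 5.9432π²/2.6357² - 7 ≈ 1.444
  n=3: λ₃ = 13.3722π²/2.6357² - 7 ≈ 11.998
Since 1.4858π²/2.6357² ≈ 2.111 < 7, λ₁ < 0.
The n=1 mode grows fastest (−λₙ is largest for n=1) → dominates.
Asymptotic: T ~ c₁ sin(πx/2.6357) e^{4.889t} (exponential growth at rate −λ₁ ≈ 4.889).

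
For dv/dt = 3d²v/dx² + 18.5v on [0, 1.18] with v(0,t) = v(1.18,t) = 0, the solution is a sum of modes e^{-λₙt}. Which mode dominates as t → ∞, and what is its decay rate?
Eigenvalues: λₙ = 3n²π²/1.18² - 18.5.
First three modes:
  n=1: λ₁ = 3π²/1.18² - 18.5 ≈ 2.765
  n=2: λ₂ = 12π²/1.18² - 18.5 ≈ 66.558
  n=3: λ₃ = 27π²/1.18² - 18.5 ≈ 172.881
Since 3π²/1.18² ≈ 21.265 > 18.5, all λₙ > 0.
The n=1 mode decays slowest → dominates as t → ∞.
Asymptotic: v ~ c₁ sin(πx/1.18) e^{-λ₁t} with decay rate λ₁ ≈ 2.765.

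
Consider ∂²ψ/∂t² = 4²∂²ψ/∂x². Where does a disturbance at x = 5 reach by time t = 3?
Domain of influence: [-7, 17]. Data at x = 5 spreads outward at speed 4.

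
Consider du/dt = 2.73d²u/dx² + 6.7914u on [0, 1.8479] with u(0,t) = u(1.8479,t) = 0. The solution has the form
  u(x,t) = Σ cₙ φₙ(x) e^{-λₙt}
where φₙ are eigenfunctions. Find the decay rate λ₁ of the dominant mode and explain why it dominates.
Eigenvalues: λₙ = 2.73n²π²/1.8479² - 6.7914.
First three modes:
  n=1: λ₁ = 2.73π²/1.8479² - 6.7914 ≈ 1.099
  n=2: λ₂ = 10.92π²/1.8479² - 6.7914 ≈ 24.771
  n=3: λ₃ = 24.57π²/1.8479² - 6.7914 ≈ 64.223
Since 2.73π²/1.8479² ≈ 7.891 > 6.7914, all λₙ > 0.
The n=1 mode decays slowest → dominates as t → ∞.
Asymptotic: u ~ c₁ sin(πx/1.8479) e^{-λ₁t} with decay rate λ₁ ≈ 1.099.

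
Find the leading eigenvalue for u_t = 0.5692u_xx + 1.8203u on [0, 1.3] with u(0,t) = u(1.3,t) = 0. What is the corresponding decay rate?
Eigenvalues: λₙ = 0.5692n²π²/1.3² - 1.8203.
First three modes:
  n=1: λ₁ = 0.5692π²/1.3² - 1.8203 ≈ 1.504
  n=2: λ₂ = 2.2768π²/1.3² - 1.8203 ≈ 11.476
  n=3: λ₃ = 5.1228π²/1.3² - 1.8203 ≈ 28.097
Since 0.5692π²/1.3² ≈ 3.324 > 1.8203, all λₙ > 0.
The n=1 mode decays slowest → dominates as t → ∞.
Asymptotic: u ~ c₁ sin(πx/1.3) e^{-λ₁t} with decay rate λ₁ ≈ 1.504.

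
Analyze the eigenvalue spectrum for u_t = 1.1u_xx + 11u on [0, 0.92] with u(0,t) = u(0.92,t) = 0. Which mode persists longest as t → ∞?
Eigenvalues: λₙ = 1.1n²π²/0.92² - 11.
First three modes:
  n=1: λ₁ = 1.1π²/0.92² - 11 ≈ 1.827
  n=2: λ₂ = 4.4π²/0.92² - 11 ≈ 40.307
  n=3: λ₃ = 9.9π²/0.92² - 11 ≈ 104.441
Since 1.1π²/0.92² ≈ 12.827 > 11, all λₙ > 0.
The n=1 mode decays slowest → dominates as t → ∞.
Asymptotic: u ~ c₁ sin(πx/0.92) e^{-λ₁t} with decay rate λ₁ ≈ 1.827.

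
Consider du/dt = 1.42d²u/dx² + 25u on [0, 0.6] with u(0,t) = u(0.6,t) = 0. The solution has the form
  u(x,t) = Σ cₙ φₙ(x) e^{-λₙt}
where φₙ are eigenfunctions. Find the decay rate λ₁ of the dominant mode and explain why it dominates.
Eigenvalues: λₙ = 1.42n²π²/0.6² - 25.
First three modes:
  n=1: λ₁ = 1.42π²/0.6² - 25 ≈ 13.93
  n=2: λ₂ = 5.68π²/0.6² - 25 ≈ 130.72
  n=3: λ₃ = 12.78π²/0.6² - 25 ≈ 325.371
Since 1.42π²/0.6² ≈ 38.93 > 25, all λₙ > 0.
The n=1 mode decays slowest → dominates as t → ∞.
Asymptotic: u ~ c₁ sin(πx/0.6) e^{-λ₁t} with decay rate λ₁ ≈ 13.93.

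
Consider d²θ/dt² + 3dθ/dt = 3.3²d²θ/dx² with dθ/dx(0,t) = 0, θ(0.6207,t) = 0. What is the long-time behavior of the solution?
As t → ∞, θ → 0. Damping (γ=3) dissipates energy; oscillations decay exponentially.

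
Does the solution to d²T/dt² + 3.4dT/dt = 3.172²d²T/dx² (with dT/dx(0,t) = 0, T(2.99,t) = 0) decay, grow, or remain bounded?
T → 0. Damping (γ=3.4) dissipates energy; oscillations decay exponentially.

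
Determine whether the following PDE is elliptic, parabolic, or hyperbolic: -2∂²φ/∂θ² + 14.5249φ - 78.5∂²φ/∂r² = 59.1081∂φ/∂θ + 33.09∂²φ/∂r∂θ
Rewriting in standard form: -78.5∂²φ/∂r² - 33.09∂²φ/∂r∂θ - 2∂²φ/∂θ² - 59.1081∂φ/∂θ + 14.5249φ = 0. Coefficients: A = -78.5, B = -33.09, C = -2. B² - 4AC = 466.9481, which is positive, so the equation is hyperbolic.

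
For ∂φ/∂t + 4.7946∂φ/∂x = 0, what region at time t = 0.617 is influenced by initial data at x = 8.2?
At x = 11.1582682. The characteristic carries data from (8.2, 0) to (11.1582682, 0.617).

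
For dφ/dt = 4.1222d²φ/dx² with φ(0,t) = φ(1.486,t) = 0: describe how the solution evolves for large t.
φ → 0. Heat diffuses out through both boundaries.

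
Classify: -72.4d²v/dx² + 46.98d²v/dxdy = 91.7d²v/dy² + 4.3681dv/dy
Rewriting in standard form: -72.4d²v/dx² + 46.98d²v/dxdy - 91.7d²v/dy² - 4.3681dv/dy = 0. Elliptic (discriminant = -24349.1996).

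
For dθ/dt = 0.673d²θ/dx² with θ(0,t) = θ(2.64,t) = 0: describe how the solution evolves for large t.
θ → 0. Heat diffuses out through both boundaries.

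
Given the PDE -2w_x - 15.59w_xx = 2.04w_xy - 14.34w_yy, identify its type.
Rewriting in standard form: -15.59w_xx - 2.04w_xy + 14.34w_yy - 2w_x = 0. The second-order coefficients are A = -15.59, B = -2.04, C = 14.34. Since B² - 4AC = 898.404 > 0, this is a hyperbolic PDE.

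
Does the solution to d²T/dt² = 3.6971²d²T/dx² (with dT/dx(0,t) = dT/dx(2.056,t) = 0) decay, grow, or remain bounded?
T oscillates about a mean that drifts linearly in t (generically unbounded; no decay). There is no damping, so the nonconstant modes persist as standing waves (energy conserved, no decay). But with Neumann conditions at both ends the constant mode has eigenvalue 0: the spatial mean M(t) of T satisfies M'' = 0, so M(t) = M(0) + M'(0)·t. Unless the initial velocity has zero mean (∫T_t(x,0)dx = 0), the solution grows linearly in t (unbounded, though not exponentially); if it does have zero mean, the solution stays bounded and simply oscillates.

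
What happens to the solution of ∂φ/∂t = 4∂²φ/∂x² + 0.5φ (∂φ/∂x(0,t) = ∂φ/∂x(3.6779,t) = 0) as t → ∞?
φ grows unboundedly. With Neumann BCs the constant mode has diffusion eigenvalue 0, so any r > 0 makes it grow like e^(0.5t); solution grows exponentially.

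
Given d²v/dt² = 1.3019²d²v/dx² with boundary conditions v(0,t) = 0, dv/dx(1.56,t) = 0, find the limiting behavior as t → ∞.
v oscillates (no decay). Energy is conserved; the solution oscillates indefinitely as standing waves.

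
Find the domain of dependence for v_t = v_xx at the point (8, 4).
The entire real line. The heat equation has infinite propagation speed: any initial disturbance instantly affects all points (though exponentially small far away).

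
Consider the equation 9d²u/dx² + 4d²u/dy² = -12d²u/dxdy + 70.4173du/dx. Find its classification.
Rewriting in standard form: 9d²u/dx² + 12d²u/dxdy + 4d²u/dy² - 70.4173du/dx = 0. Parabolic. (A = 9, B = 12, C = 4 gives B² - 4AC = 0.)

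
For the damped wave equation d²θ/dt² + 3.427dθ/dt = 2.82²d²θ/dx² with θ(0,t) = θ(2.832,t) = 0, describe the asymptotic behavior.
θ → 0. Damping (γ=3.427) dissipates energy; oscillations decay exponentially.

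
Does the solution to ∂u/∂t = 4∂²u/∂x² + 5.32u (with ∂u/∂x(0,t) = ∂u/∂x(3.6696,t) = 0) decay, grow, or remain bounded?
u grows unboundedly. With Neumann BCs the constant mode has diffusion eigenvalue 0, so any r > 0 makes it grow like e^(5.32t); solution grows exponentially.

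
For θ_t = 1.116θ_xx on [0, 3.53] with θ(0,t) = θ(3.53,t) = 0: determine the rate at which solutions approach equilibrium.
Eigenvalues: λₙ = 1.116n²π²/3.53².
First three modes:
  n=1: λ₁ = 1.116π²/3.53² ≈ 0.884
  n=2: λ₂ = 4.464π²/3.53² ≈ 3.536 (4× faster decay)
  n=3: λ₃ = 10.044π²/3.53² ≈ 7.955 (9× faster decay)
As t → ∞, higher modes decay exponentially faster. The n=1 mode dominates: θ ~ c₁ sin(πx/3.53) e^{-λ₁t}.
Decay rate: λ₁ = 1.116π²/3.53² ≈ 0.884.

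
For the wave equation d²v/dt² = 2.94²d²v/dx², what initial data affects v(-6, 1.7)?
Domain of dependence: [-10.998, -1.002]. Signals travel at speed 2.94, so data within |x - -6| ≤ 2.94·1.7 = 4.998 can reach the point.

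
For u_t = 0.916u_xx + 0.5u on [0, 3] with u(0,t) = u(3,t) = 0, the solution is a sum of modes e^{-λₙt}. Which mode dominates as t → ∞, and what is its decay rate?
Eigenvalues: λₙ = 0.916n²π²/3² - 0.5.
First three modes:
  n=1: λ₁ = 0.916π²/3² - 0.5 ≈ 0.505
  n=2: λ₂ = 3.664π²/3² - 0.5 ≈ 3.518
  n=3: λ₃ = 8.244π²/3² - 0.5 ≈ 8.541
Since 0.916π²/3² ≈ 1.005 > 0.5, all λₙ > 0.
The n=1 mode decays slowest → dominates as t → ∞.
Asymptotic: u ~ c₁ sin(πx/3) e^{-λ₁t} with decay rate λ₁ ≈ 0.505.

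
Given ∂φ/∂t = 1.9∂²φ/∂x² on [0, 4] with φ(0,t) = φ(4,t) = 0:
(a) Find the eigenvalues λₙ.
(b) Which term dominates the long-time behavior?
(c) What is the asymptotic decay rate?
Eigenvalues: λₙ = 1.9n²π²/4².
First three modes:
  n=1: λ₁ = 1.9π²/4² ≈ 1.172
  n=2: λ₂ = 7.6π²/4² ≈ 4.688 (4× faster decay)
  n=3: λ₃ = 17.1π²/4² ≈ 10.548 (9× faster decay)
As t → ∞, higher modes decay exponentially faster. The n=1 mode dominates: φ ~ c₁ sin(πx/4) e^{-λ₁t}.
Decay rate: λ₁ = 1.9π²/4² ≈ 1.172.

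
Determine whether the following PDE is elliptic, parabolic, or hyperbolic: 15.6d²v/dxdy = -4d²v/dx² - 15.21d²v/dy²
Rewriting in standard form: 4d²v/dx² + 15.6d²v/dxdy + 15.21d²v/dy² = 0. Coefficients: A = 4, B = 15.6, C = 15.21. B² - 4AC = 0, which is zero, so the equation is parabolic.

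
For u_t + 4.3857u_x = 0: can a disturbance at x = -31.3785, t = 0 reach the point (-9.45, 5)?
Yes. The characteristic through (-9.45, 5) passes through x = -31.3785.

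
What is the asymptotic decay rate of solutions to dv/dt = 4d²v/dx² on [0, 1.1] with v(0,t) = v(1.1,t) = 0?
Eigenvalues: λₙ = 4n²π²/1.1².
First three modes:
  n=1: λ₁ = 4π²/1.1² ≈ 32.627
  n=2: λ₂ = 16π²/1.1² ≈ 130.507 (4× faster decay)
  n=3: λ₃ = 36π²/1.1² ≈ 293.641 (9× faster decay)
As t → ∞, higher modes decay exponentially faster. The n=1 mode dominates: v ~ c₁ sin(πx/1.1) e^{-λ₁t}.
Decay rate: λ₁ = 4π²/1.1² ≈ 32.627.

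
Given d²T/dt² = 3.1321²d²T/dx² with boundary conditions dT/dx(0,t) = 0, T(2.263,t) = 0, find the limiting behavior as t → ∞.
T oscillates (no decay). Energy is conserved; the solution oscillates indefinitely as standing waves.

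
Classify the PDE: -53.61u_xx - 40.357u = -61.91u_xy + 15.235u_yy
Rewriting in standard form: -53.61u_xx + 61.91u_xy - 15.235u_yy - 40.357u = 0. A = -53.61, B = 61.91, C = -15.235. Discriminant B² - 4AC = 565.8547. Since 565.8547 > 0, hyperbolic.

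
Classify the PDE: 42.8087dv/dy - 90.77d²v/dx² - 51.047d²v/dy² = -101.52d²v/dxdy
Rewriting in standard form: -90.77d²v/dx² + 101.52d²v/dxdy - 51.047d²v/dy² + 42.8087dv/dy = 0. A = -90.77, B = 101.52, C = -51.047. Discriminant B² - 4AC = -8227.83436. Since -8227.83436 < 0, elliptic.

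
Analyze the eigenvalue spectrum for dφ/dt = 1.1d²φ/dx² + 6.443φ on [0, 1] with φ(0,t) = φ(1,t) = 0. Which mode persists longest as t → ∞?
Eigenvalues: λₙ = 1.1n²π²/1² - 6.443.
First three modes:
  n=1: λ₁ = 1.1π² - 6.443 ≈ 4.414
  n=2: λ₂ = 4.4π² - 6.443 ≈ 36.983
  n=3: λ₃ = 9.9π² - 6.443 ≈ 91.266
Since 1.1π² ≈ 10.857 > 6.443, all λₙ > 0.
The n=1 mode decays slowest → dominates as t → ∞.
Asymptotic: φ ~ c₁ sin(πx/1) e^{-λ₁t} with decay rate λ₁ ≈ 4.414.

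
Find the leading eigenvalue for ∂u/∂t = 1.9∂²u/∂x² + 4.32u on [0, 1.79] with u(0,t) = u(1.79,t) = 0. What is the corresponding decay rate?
Eigenvalues: λₙ = 1.9n²π²/1.79² - 4.32.
First three modes:
  n=1: λ₁ = 1.9π²/1.79² - 4.32 ≈ 1.533
  n=2: λ₂ = 7.6π²/1.79² - 4.32 ≈ 19.09
  n=3: λ₃ = 17.1π²/1.79² - 4.32 ≈ 48.353
Since 1.9π²/1.79² ≈ 5.853 > 4.32, all λₙ > 0.
The n=1 mode decays slowest → dominates as t → ∞.
Asymptotic: u ~ c₁ sin(πx/1.79) e^{-λ₁t} with decay rate λ₁ ≈ 1.533.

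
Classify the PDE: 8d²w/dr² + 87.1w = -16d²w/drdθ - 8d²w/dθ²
Rewriting in standard form: 8d²w/dr² + 16d²w/drdθ + 8d²w/dθ² + 87.1w = 0. A = 8, B = 16, C = 8. Discriminant B² - 4AC = 0. Since 0 = 0, parabolic.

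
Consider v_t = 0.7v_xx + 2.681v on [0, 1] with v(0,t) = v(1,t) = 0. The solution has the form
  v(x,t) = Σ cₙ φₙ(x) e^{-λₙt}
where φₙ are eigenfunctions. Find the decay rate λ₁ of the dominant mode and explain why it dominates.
Eigenvalues: λₙ = 0.7n²π²/1² - 2.681.
First three modes:
  n=1: λ₁ = 0.7π² - 2.681 ≈ 4.228
  n=2: λ₂ = 2.8π² - 2.681 ≈ 24.954
  n=3: λ₃ = 6.3π² - 2.681 ≈ 59.498
Since 0.7π² ≈ 6.909 > 2.681, all λₙ > 0.
The n=1 mode decays slowest → dominates as t → ∞.
Asymptotic: v ~ c₁ sin(πx/1) e^{-λ₁t} with decay rate λ₁ ≈ 4.228.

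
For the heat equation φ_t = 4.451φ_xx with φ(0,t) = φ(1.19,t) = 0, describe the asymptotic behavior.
φ → 0. Heat diffuses out through both boundaries.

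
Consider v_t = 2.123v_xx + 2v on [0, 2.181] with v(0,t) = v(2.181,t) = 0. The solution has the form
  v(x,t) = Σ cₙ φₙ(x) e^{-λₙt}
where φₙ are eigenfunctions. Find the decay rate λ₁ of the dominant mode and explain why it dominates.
Eigenvalues: λₙ = 2.123n²π²/2.181² - 2.
First three modes:
  n=1: λ₁ = 2.123π²/2.181² - 2 ≈ 2.405
  n=2: λ₂ = 8.492π²/2.181² - 2 ≈ 15.62
  n=3: λ₃ = 19.107π²/2.181² - 2 ≈ 37.644
Since 2.123π²/2.181² ≈ 4.405 > 2, all λₙ > 0.
The n=1 mode decays slowest → dominates as t → ∞.
Asymptotic: v ~ c₁ sin(πx/2.181) e^{-λ₁t} with decay rate λ₁ ≈ 2.405.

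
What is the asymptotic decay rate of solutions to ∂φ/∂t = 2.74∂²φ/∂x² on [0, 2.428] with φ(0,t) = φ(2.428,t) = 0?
Eigenvalues: λₙ = 2.74n²π²/2.428².
First three modes:
  n=1: λ₁ = 2.74π²/2.428² ≈ 4.587
  n=2: λ₂ = 10.96π²/2.428² ≈ 18.349 (4× faster decay)
  n=3: λ₃ = 24.66π²/2.428² ≈ 41.285 (9× faster decay)
As t → ∞, higher modes decay exponentially faster. The n=1 mode dominates: φ ~ c₁ sin(πx/2.428) e^{-λ₁t}.
Decay rate: λ₁ = 2.74π²/2.428² ≈ 4.587.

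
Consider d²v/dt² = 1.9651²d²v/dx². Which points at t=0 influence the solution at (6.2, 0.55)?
Domain of dependence: [5.119195, 7.280805]. Signals travel at speed 1.9651, so data within |x - 6.2| ≤ 1.9651·0.55 = 1.080805 can reach the point.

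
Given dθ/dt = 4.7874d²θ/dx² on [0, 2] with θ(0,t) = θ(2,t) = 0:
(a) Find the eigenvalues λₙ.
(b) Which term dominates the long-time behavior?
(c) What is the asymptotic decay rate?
Eigenvalues: λₙ = 4.7874n²π²/2².
First three modes:
  n=1: λ₁ = 4.7874π²/2² ≈ 11.812
  n=2: λ₂ = 19.1496π²/2² ≈ 47.25 (4× faster decay)
  n=3: λ₃ = 43.0866π²/2² ≈ 106.312 (9× faster decay)
As t → ∞, higher modes decay exponentially faster. The n=1 mode dominates: θ ~ c₁ sin(πx/2) e^{-λ₁t}.
Decay rate: λ₁ = 4.7874π²/2² ≈ 11.812.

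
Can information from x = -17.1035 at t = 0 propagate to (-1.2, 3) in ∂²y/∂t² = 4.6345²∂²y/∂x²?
No. The domain of dependence is [-15.1035, 12.7035], and -17.1035 is outside this interval.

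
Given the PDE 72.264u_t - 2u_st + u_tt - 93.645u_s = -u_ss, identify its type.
Rewriting in standard form: u_ss - 2u_st + u_tt - 93.645u_s + 72.264u_t = 0. The second-order coefficients are A = 1, B = -2, C = 1. Since B² - 4AC = 0 = 0, this is a parabolic PDE.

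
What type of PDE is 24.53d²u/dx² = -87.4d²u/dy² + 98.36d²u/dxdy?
Rewriting in standard form: 24.53d²u/dx² - 98.36d²u/dxdy + 87.4d²u/dy² = 0. With A = 24.53, B = -98.36, C = 87.4, the discriminant is 1099.0016. This is a hyperbolic PDE.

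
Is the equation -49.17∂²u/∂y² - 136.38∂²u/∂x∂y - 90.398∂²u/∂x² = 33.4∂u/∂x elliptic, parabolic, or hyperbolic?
Rewriting in standard form: -90.398∂²u/∂x² - 136.38∂²u/∂x∂y - 49.17∂²u/∂y² - 33.4∂u/∂x = 0. Computing B² - 4AC with A = -90.398, B = -136.38, C = -49.17: discriminant = 820.02576 (positive). Answer: hyperbolic.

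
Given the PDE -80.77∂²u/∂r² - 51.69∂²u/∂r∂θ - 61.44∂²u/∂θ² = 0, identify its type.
The second-order coefficients are A = -80.77, B = -51.69, C = -61.44. Since B² - 4AC = -17178.1791 < 0, this is an elliptic PDE.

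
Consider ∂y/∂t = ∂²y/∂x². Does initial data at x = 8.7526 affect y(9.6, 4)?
Yes, for any finite x. The heat equation has infinite propagation speed, so all initial data affects all points at any t > 0.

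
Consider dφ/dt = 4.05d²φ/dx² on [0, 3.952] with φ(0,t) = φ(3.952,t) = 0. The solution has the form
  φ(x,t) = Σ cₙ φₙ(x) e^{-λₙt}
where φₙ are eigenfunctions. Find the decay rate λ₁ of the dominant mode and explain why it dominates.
Eigenvalues: λₙ = 4.05n²π²/3.952².
First three modes:
  n=1: λ₁ = 4.05π²/3.952² ≈ 2.559
  n=2: λ₂ = 16.2π²/3.952² ≈ 10.237 (4× faster decay)
  n=3: λ₃ = 36.45π²/3.952² ≈ 23.034 (9× faster decay)
As t → ∞, higher modes decay exponentially faster. The n=1 mode dominates: φ ~ c₁ sin(πx/3.952) e^{-λ₁t}.
Decay rate: λ₁ = 4.05π²/3.952² ≈ 2.559.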